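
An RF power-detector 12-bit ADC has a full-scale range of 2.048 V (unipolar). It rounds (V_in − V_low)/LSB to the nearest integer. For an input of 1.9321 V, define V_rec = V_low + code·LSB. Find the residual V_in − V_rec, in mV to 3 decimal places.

One LSB is 2.048 V / 4096 = 0.500 mV.
(1.9321 − 0)/0.0005 = 3864.2000; round gives code 3864.
Reconstructed: 1.932 V.
Difference: 0.0001 V → 0.100 mV.

0.100 mV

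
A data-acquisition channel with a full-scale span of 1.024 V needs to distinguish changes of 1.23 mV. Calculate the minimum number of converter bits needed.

10 bits

Number of steps required ≥ 1.024 V / 1.23 mV = 832.52.
Need 2^N ≥ 832.52; 2^9 = 512, 2^10 = 1024.
Minimum N = 10.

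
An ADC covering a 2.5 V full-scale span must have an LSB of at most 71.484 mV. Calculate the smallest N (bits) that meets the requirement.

6 bits

Number of steps required ≥ 2.5 V / 71.484 mV = 34.97.
Need 2^N ≥ 34.97; 2^5 = 32, 2^6 = 64.
Minimum N = 6.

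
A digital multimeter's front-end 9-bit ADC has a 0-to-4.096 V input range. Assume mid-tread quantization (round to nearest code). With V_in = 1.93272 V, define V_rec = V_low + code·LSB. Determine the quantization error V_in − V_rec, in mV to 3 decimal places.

-3.280 mV

One LSB is 4.096 V / 512 = 8.000 mV.
(1.93272 − 0)/0.008 = 241.5900; round gives code 242.
Code 242 maps back to 0 + 242×0.008 V = 1.936 V.
V_in − V_rec = -0.00328 V = -3.280 mV.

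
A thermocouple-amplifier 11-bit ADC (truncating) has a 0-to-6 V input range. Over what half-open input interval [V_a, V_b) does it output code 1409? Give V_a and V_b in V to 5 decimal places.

[4.12793 V, 4.13086 V)

LSB = 6/2^11 = 2.930 mV.
V_a = V_low + 1409·LSB = 4.12793 V; V_b = V_low + 1410·LSB = 4.13086 V.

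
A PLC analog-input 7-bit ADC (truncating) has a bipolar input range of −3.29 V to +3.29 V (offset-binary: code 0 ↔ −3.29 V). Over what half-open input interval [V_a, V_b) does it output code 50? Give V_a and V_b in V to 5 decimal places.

LSB = 6.58/2^7 = 51.406 mV.
V_a = V_low + 50·LSB = -0.719688 V; V_b = V_low + 51·LSB = -0.668281 V.

[-0.71969 V, -0.66828 V)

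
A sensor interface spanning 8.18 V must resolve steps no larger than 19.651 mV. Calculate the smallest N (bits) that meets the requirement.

Number of steps required ≥ 8.18 V / 19.651 mV = 416.26.
Need 2^N ≥ 416.26; 2^8 = 256, 2^9 = 512.
Minimum N = 9.

9 bits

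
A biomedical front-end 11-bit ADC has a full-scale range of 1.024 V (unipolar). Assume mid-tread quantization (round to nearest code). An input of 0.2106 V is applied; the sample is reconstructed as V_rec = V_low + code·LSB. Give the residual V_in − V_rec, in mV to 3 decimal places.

0.100 mV

One LSB is 1.024 V / 2048 = 0.500 mV.
(0.2106 − 0)/0.0005 = 421.2000; round gives code 421.
Code 421 maps back to 0 + 421×0.0005 V = 0.2105 V.
Difference: 0.0001 V → 0.100 mV.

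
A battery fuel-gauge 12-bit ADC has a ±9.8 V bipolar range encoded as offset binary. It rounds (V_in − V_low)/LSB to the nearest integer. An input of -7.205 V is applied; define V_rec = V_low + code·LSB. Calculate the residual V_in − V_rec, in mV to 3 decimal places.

1.445 mV

Step size: 19.6 V ÷ 2^12 = 4.785 mV.
(-7.205 − (−9.8))/0.00478516 = 542.3020; round gives code 542.
Code 542 maps back to (−9.8) + 542×0.00478516 V = -7.2064453 V.
Error = -7.205 − (−7.2064453) = 0.00144531 V = 1.445 mV.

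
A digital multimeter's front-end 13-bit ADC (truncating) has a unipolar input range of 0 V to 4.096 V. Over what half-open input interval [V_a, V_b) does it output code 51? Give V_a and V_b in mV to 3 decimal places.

[25.500 mV, 26.000 mV)

LSB = 4.096/2^13 = 0.500 mV.
V_a = V_low + 51·LSB = 0.0255 V; V_b = V_low + 52·LSB = 0.026 V.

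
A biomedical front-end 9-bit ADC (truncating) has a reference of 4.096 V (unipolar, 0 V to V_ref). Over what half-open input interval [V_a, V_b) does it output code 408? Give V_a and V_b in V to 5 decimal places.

LSB = 4.096/2^9 = 8.000 mV.
V_a = V_low + 408·LSB = 3.264 V; V_b = V_low + 409·LSB = 3.272 V.

[3.26400 V, 3.27200 V)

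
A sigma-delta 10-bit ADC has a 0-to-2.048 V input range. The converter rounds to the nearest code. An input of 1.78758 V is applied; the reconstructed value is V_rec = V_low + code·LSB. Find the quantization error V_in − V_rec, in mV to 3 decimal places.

-0.420 mV

LSB = 2.048/2^10 = 2.000 mV.
Scaled input = 893.7900 LSBs, so code = 894.
Code 894 maps back to 0 + 894×0.002 V = 1.788 V.
V_in − V_rec = -0.00042 V = -0.420 mV.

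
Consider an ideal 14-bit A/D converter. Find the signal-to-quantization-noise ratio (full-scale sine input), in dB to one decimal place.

86.0 dB

SNR ≈ 6.02·N + 1.76 dB = 6.02·14 + 1.76 = 86.04 dB.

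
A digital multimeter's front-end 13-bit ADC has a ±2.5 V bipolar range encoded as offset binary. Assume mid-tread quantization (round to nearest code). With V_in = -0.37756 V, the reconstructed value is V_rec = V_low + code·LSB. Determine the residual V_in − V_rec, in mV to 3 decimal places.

One LSB is 5 V / 8192 = 0.610 mV.
(-0.37756 − (−2.5))/0.000610352 = 3477.4057; round gives code 3477.
Reconstructed: -0.37780762 V.
Difference: 0.000247617 V → 0.248 mV.

0.248 mV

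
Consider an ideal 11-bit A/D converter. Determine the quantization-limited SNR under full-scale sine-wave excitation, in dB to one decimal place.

68.0 dB

SNR ≈ 6.02·N + 1.76 dB = 6.02·11 + 1.76 = 67.98 dB.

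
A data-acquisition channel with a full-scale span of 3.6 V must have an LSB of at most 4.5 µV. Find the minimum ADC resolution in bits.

Number of steps required ≥ 3.6 V / 4.5 µV = 800000.00.
Need 2^N ≥ 800000.00; 2^19 = 524288, 2^20 = 1048576.
Minimum N = 20.

20 bits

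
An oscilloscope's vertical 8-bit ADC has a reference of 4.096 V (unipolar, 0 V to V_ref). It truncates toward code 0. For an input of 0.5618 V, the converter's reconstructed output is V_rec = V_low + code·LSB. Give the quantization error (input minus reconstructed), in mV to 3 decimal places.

1.800 mV

One LSB is 4.096 V / 256 = 16.000 mV.
(V_in − V_low)/LSB = (0.5618 − 0)/0.016 = 35.1125 → code 35 (floor).
Code 35 maps back to 0 + 35×0.016 V = 0.56 V.
Difference: 0.0018 V → 1.800 mV.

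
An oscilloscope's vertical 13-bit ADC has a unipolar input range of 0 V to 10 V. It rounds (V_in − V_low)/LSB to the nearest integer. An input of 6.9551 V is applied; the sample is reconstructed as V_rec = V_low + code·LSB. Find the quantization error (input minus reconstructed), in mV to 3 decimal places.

LSB = 10/2^13 = 1.221 mV.
Scaled input = 5697.6179 LSBs, so code = 5698.
Code 5698 maps back to 0 + 5698×0.0012207 V = 6.9555664 V.
V_in − V_rec = -0.000466406 V = -0.466 mV.

-0.466 mV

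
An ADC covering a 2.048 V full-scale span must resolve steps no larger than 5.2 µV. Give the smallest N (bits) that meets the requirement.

Number of steps required ≥ 2.048 V / 5.2 µV = 393846.15.
Need 2^N ≥ 393846.15; 2^18 = 262144, 2^19 = 524288.
Minimum N = 19.

19 bits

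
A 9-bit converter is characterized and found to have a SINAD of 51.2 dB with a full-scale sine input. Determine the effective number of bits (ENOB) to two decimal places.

ENOB = (SINAD − 1.76) / 6.02 = (51.2 − 1.76)/6.02 = 8.213.

8.21 bits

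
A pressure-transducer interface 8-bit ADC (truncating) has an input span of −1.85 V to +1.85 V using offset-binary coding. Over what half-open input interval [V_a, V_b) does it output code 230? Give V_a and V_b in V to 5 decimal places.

LSB = 3.7/2^8 = 14.453 mV.
V_a = V_low + 230·LSB = 1.47422 V; V_b = V_low + 231·LSB = 1.48867 V.

[1.47422 V, 1.48867 V)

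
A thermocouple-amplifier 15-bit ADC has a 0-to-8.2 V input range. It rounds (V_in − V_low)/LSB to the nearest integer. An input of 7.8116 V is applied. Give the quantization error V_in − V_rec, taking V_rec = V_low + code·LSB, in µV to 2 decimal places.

One LSB is 8.2 V / 32768 = 250.24 µV.
(7.8116 − 0)/0.000250244 = 31215.9157; round gives code 31216.
Code 31216 maps back to 0 + 31216×0.000250244 V = 7.8116211 V.
Difference: -2.10938e-05 V → -21.09 µV.

-21.09 µV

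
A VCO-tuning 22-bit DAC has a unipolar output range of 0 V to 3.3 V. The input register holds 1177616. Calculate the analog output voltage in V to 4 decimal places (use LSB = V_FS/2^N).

LSB = 3.3 V / 2^22 = 0.79 µV.
V_out = 0 + 1177616 × 7.86781e-07 V = 0.926526 V.

0.9265 V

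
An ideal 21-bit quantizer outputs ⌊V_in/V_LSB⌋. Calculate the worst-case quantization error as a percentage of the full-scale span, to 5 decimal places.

0.00005 %

Truncating → worst-case error = 1 LSB = V_FS/2^21, so 100/2097152 = 4.76837e-05 % of full scale.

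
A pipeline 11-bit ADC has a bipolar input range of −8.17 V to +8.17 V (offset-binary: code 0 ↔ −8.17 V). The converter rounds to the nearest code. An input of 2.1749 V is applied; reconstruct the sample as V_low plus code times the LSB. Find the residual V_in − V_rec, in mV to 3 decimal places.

-3.235 mV

One LSB is 16.34 V / 2048 = 7.979 mV.
(2.1749 − (−8.17))/0.00797852 = 1296.5946; round gives code 1297.
V_rec = (−8.17) + 1297·0.00797852 = 2.1781348 V.
Error = 2.1749 − 2.1781348 = -0.00323477 V = -3.235 mV.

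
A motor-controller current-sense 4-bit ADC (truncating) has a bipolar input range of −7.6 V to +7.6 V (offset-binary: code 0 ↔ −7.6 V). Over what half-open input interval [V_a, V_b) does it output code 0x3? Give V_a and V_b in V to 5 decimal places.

LSB = 15.2/2^4 = 0.9500 V.
Code 0x3 = 3 decimal.
V_a = V_low + 3·LSB = -4.75 V; V_b = V_low + 4·LSB = -3.8 V.

[-4.75000 V, -3.80000 V)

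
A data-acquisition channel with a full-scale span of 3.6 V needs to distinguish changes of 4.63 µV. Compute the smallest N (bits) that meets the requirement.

20 bits

Number of steps required ≥ 3.6 V / 4.63 µV = 777537.80.
Need 2^N ≥ 777537.80; 2^19 = 524288, 2^20 = 1048576.
Minimum N = 20.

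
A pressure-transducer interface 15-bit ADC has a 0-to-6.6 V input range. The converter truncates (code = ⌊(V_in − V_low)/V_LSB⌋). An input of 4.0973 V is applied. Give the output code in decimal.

LSB = 6.6 V / 32768 = 201.42 µV.
Input sits at 20342.474 steps above V_low.
⌊·⌋(20342.474) = 20342.

code 20342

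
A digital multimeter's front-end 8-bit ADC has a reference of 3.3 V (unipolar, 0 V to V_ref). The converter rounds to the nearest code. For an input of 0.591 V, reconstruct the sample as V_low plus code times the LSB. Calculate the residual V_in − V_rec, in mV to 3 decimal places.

Step size: 3.3 V ÷ 2^8 = 12.891 mV.
Scaled input = 45.8473 LSBs, so code = 46.
Code 46 maps back to 0 + 46×0.0128906 V = 0.59296875 V.
Error = 0.591 − 0.59296875 = -0.00196875 V = -1.969 mV.

-1.969 mV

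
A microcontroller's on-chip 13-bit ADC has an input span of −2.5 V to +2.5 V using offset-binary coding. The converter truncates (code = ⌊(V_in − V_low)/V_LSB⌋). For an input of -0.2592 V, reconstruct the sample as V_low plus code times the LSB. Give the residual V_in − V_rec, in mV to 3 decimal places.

LSB = 5/2^13 = 0.610 mV.
(V_in − V_low)/LSB = (-0.2592 − (−2.5))/0.000610352 = 3671.3267 → code 3671 (floor).
Reconstructed: -0.25939941 V.
V_in − V_rec = 0.000199414 V = 0.199 mV.

0.199 mV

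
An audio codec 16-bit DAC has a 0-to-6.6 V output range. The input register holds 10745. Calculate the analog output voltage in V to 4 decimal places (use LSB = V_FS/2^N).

LSB = 6.6 V / 2^16 = 100.71 µV.
V_out = 0 + 10745 × 0.000100708 V = 1.08211 V.

1.0821 V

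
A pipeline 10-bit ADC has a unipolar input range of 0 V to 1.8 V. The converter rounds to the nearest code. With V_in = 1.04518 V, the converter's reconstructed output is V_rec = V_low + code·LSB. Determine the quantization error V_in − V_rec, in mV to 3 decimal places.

One LSB is 1.8 V / 1024 = 1.758 mV.
Scaled input = 594.5913 LSBs, so code = 595.
V_rec = 0 + 595·0.00175781 = 1.0458984 V.
Difference: -0.000718438 V → -0.718 mV.

-0.718 mV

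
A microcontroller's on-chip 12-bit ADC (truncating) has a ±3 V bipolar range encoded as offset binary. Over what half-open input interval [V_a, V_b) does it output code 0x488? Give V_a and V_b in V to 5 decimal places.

[-1.30078 V, -1.29932 V)

LSB = 6/2^12 = 1.465 mV.
Code 0x488 = 1160 decimal.
V_a = V_low + 1160·LSB = -1.30078 V; V_b = V_low + 1161·LSB = -1.29932 V.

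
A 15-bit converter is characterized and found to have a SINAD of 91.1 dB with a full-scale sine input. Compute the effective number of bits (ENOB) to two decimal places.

ENOB = (SINAD − 1.76) / 6.02 = (91.1 − 1.76)/6.02 = 14.841.

14.84 bits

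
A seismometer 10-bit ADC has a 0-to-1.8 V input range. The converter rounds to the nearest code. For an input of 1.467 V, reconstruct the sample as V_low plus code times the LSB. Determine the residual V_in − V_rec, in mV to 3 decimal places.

-0.773 mV

One LSB is 1.8 V / 1024 = 1.758 mV.
(1.467 − 0)/0.00175781 = 834.5600; round gives code 835.
Code 835 maps back to 0 + 835×0.00175781 V = 1.4677734 V.
Error = 1.467 − 1.4677734 = -0.000773438 V = -0.773 mV.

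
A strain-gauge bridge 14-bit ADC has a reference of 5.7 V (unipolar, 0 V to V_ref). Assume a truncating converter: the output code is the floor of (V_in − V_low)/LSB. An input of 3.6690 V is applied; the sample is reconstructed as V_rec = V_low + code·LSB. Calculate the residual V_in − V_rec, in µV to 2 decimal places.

42.48 µV

One LSB is 5.7 V / 16384 = 347.90 µV.
Scaled input = 10546.1221 LSBs, so code = 10546.
V_rec = 0 + 10546·0.0003479 = 3.6689575 V.
Difference: 4.24805e-05 V → 42.48 µV.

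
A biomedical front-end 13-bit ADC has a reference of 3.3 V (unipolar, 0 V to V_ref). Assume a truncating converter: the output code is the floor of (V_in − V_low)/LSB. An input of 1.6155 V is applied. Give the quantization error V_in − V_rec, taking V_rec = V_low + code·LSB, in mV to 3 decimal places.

LSB = 3.3/2^13 = 402.83 µV.
Scaled input = 4010.3564 LSBs, so code = 4010.
V_rec = 0 + 4010·0.000402832 = 1.6153564 V.
V_in − V_rec = 0.000143555 V = 0.144 mV.

0.144 mV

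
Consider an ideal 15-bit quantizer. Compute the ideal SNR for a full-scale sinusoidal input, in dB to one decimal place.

SNR ≈ 6.02·N + 1.76 dB = 6.02·15 + 1.76 = 92.06 dB.

92.1 dB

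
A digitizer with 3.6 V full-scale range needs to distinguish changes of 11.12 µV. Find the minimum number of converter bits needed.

19 bits

Number of steps required ≥ 3.6 V / 11.12 µV = 323741.01.
Need 2^N ≥ 323741.01; 2^18 = 262144, 2^19 = 524288.
Minimum N = 19.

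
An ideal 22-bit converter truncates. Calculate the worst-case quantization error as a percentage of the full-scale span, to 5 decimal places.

0.00002 %

Truncating → worst-case error = 1 LSB = V_FS/2^22, so 100/4194304 = 2.38419e-05 % of full scale.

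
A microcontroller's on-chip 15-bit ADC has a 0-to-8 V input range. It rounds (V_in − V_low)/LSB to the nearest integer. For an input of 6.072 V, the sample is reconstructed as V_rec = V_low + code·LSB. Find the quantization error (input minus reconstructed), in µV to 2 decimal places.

-21.48 µV

LSB = 8/2^15 = 244.14 µV.
Scaled input = 24870.9120 LSBs, so code = 24871.
Reconstructed: 6.0720215 V.
V_in − V_rec = -2.14844e-05 V = -21.48 µV.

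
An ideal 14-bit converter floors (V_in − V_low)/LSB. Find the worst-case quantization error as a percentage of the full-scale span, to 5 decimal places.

Truncating → worst-case error = 1 LSB = V_FS/2^14, so 100/16384 = 0.00610352 % of full scale.

0.00610 %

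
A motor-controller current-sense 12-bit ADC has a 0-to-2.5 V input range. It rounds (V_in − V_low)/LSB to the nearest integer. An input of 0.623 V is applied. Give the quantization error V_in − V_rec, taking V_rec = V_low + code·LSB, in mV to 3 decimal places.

LSB = 2.5/2^12 = 0.610 mV.
(0.623 − 0)/0.000610352 = 1020.7232; round gives code 1021.
V_rec = 0 + 1021·0.000610352 = 0.62316895 V.
V_in − V_rec = -0.000168945 V = -0.169 mV.

-0.169 mV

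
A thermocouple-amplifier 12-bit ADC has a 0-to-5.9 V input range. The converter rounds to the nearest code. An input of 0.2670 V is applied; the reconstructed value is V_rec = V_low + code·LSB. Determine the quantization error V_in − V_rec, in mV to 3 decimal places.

0.521 mV

Step size: 5.9 V ÷ 2^12 = 1.440 mV.
(0.2670 − 0)/0.00144043 = 185.3614; round gives code 185.
V_rec = 0 + 185·0.00144043 = 0.26647949 V.
V_in − V_rec = 0.000520508 V = 0.521 mV.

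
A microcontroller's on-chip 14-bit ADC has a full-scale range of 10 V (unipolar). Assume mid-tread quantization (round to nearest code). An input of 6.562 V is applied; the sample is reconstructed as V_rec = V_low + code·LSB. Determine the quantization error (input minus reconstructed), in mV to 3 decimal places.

0.110 mV

Step size: 10 V ÷ 2^14 = 0.610 mV.
(V_in − V_low)/LSB = (6.562 − 0)/0.000610352 = 10751.1808 → code 10751 (round).
V_rec = 0 + 10751·0.000610352 = 6.5618896 V.
V_in − V_rec = 0.000110352 V = 0.110 mV.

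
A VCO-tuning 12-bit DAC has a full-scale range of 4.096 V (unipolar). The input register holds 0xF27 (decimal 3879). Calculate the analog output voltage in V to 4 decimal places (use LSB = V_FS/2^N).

LSB = 4.096 V / 2^12 = 1.000 mV.
Code 0xF27 = 3879 decimal.
V_out = 0 + 3879 × 0.001 V = 3.879 V.

3.8790 V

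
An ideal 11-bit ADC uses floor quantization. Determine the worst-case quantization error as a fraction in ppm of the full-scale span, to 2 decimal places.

Truncating → worst-case error = 1 LSB = V_FS/2^11, so 1e+06/2048 = 488.281 ppm of full scale.

488.28 ppm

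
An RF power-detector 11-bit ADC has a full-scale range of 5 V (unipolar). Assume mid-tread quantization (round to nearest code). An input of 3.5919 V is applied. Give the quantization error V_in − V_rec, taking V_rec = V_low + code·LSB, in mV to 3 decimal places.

0.591 mV

LSB = 5/2^11 = 2.441 mV.
(V_in − V_low)/LSB = (3.5919 − 0)/0.00244141 = 1471.2422 → code 1471 (round).
Reconstructed: 3.5913086 V.
V_in − V_rec = 0.000591406 V = 0.591 mV.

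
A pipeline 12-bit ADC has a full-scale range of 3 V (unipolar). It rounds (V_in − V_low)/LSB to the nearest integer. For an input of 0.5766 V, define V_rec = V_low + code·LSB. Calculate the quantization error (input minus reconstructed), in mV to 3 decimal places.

0.184 mV

LSB = 3/2^12 = 0.732 mV.
(V_in − V_low)/LSB = (0.5766 − 0)/0.000732422 = 787.2512 → code 787 (round).
Reconstructed: 0.57641602 V.
V_in − V_rec = 0.000183984 V = 0.184 mV.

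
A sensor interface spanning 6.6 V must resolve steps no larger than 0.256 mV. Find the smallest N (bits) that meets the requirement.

Number of steps required ≥ 6.6 V / 0.256 mV = 25781.25.
Need 2^N ≥ 25781.25; 2^14 = 16384, 2^15 = 32768.
Minimum N = 15.

15 bits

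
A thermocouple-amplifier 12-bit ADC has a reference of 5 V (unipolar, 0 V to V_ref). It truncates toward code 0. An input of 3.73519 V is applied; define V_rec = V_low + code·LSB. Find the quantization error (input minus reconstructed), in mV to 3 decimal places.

1.059 mV

Step size: 5 V ÷ 2^12 = 1.221 mV.
(V_in − V_low)/LSB = (3.73519 − 0)/0.0012207 = 3059.8676 → code 3059 (floor).
V_rec = 0 + 3059·0.0012207 = 3.7341309 V.
V_in − V_rec = 0.00105914 V = 1.059 mV.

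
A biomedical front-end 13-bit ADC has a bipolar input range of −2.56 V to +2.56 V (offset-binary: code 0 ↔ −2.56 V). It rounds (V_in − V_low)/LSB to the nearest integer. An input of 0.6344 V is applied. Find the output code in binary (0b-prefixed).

Full-scale span = 5.12 V; LSB = 5.12/2^13 = 0.625 mV.
Input sits at 5111.040 steps above V_low.
round(5111.040) = 5111.
In binary (0b-prefixed): 0b1001111110111.

code 0b1001111110111 (decimal 5111)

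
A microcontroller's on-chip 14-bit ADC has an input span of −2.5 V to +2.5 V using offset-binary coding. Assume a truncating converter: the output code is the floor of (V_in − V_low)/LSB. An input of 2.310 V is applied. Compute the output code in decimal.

LSB = 5 V / 16384 = 305.18 µV.
(2.310 − (−2.5)) / 0.000305176 = 15761.408 LSBs.
⌊·⌋(15761.408) = 15761.

code 15761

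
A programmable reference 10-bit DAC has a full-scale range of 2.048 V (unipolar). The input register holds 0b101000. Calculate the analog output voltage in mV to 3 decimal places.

80.000 mV

LSB = 2.048 V / 2^10 = 2.000 mV.
Code 0b101000 = 40 decimal.
V_out = 0 + 40 × 0.002 V = 0.08 V.
= 80.000 mV.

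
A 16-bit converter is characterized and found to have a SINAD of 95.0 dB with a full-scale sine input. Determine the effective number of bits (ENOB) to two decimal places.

15.49 bits

ENOB = (SINAD − 1.76) / 6.02 = (95.0 − 1.76)/6.02 = 15.488.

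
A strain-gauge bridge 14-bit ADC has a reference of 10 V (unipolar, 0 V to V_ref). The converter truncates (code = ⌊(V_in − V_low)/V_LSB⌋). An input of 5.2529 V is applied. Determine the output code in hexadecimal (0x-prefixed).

Full-scale span = 10 V; LSB = 10/2^14 = 0.610 mV.
Input sits at 8606.351 steps above V_low.
So the output code is 8606.
In hexadecimal (0x-prefixed): 0x219E.

code 0x219E (decimal 8606)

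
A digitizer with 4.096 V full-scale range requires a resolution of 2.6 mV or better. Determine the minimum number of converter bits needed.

Number of steps required ≥ 4.096 V / 2.6 mV = 1575.38.
Need 2^N ≥ 1575.38; 2^10 = 1024, 2^11 = 2048.
Minimum N = 11.

11 bits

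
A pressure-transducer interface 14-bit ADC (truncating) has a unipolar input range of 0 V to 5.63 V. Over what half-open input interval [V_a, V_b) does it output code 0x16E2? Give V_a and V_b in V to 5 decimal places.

LSB = 5.63/2^14 = 343.63 µV.
Code 0x16E2 = 5858 decimal.
V_a = V_low + 5858·LSB = 2.01297 V; V_b = V_low + 5859·LSB = 2.01332 V.

[2.01297 V, 2.01332 V)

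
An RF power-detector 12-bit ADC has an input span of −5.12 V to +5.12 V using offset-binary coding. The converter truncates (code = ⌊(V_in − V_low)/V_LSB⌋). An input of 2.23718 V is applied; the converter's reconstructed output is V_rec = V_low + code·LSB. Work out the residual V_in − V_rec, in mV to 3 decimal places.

Step size: 10.24 V ÷ 2^12 = 2.500 mV.
(V_in − V_low)/LSB = (2.23718 − (−5.12))/0.0025 = 2942.8720 → code 2942 (floor).
V_rec = (−5.12) + 2942·0.0025 = 2.235 V.
Difference: 0.00218 V → 2.180 mV.

2.180 mV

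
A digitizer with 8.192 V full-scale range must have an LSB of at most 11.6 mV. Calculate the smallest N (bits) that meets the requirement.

10 bits

Number of steps required ≥ 8.192 V / 11.6 mV = 706.21.
Need 2^N ≥ 706.21; 2^9 = 512, 2^10 = 1024.
Minimum N = 10.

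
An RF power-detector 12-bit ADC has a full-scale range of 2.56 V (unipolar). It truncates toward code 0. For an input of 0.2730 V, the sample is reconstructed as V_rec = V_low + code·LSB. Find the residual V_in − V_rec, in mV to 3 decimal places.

One LSB is 2.56 V / 4096 = 0.625 mV.
(0.2730 − 0)/0.000625 = 436.8000; ⌊·⌋ gives code 436.
Reconstructed: 0.2725 V.
Error = 0.2730 − 0.2725 = 0.0005 V = 0.500 mV.

0.500 mV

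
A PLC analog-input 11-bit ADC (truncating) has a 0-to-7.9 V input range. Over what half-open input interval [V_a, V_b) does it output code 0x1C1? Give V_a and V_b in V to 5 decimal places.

[1.73198 V, 1.73584 V)

LSB = 7.9/2^11 = 3.857 mV.
Code 0x1C1 = 449 decimal.
V_a = V_low + 449·LSB = 1.73198 V; V_b = V_low + 450·LSB = 1.73584 V.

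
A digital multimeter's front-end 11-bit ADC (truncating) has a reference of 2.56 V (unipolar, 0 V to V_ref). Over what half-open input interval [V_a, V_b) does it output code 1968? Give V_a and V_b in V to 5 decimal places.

LSB = 2.56/2^11 = 1.250 mV.
V_a = V_low + 1968·LSB = 2.46 V; V_b = V_low + 1969·LSB = 2.46125 V.

[2.46000 V, 2.46125 V)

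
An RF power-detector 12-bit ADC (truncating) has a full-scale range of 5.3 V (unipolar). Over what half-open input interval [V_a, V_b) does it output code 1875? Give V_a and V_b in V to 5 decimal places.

LSB = 5.3/2^12 = 1.294 mV.
V_a = V_low + 1875·LSB = 2.42615 V; V_b = V_low + 1876·LSB = 2.42744 V.

[2.42615 V, 2.42744 V)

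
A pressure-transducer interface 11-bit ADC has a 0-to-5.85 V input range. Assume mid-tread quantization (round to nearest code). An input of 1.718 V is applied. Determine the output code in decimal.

Full-scale span = 5.85 V; LSB = 5.85/2^11 = 2.856 mV.
Input sits at 601.447 steps above V_low.
So the output code is 601.

code 601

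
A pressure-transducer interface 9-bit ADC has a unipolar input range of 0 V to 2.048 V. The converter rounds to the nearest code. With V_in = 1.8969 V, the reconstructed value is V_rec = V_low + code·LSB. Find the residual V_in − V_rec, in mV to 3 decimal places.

0.900 mV

Step size: 2.048 V ÷ 2^9 = 4.000 mV.
Scaled input = 474.2250 LSBs, so code = 474.
Code 474 maps back to 0 + 474×0.004 V = 1.896 V.
V_in − V_rec = 0.0009 V = 0.900 mV.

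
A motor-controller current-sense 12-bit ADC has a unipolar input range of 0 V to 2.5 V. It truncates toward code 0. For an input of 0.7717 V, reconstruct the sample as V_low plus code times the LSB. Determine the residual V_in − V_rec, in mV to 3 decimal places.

0.216 mV

Step size: 2.5 V ÷ 2^12 = 0.610 mV.
(0.7717 − 0)/0.000610352 = 1264.3533; ⌊·⌋ gives code 1264.
Code 1264 maps back to 0 + 1264×0.000610352 V = 0.77148438 V.
V_in − V_rec = 0.000215625 V = 0.216 mV.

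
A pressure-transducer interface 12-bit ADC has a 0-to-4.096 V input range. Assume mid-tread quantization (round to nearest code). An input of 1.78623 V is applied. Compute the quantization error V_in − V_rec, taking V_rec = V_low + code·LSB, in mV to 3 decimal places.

0.230 mV

One LSB is 4.096 V / 4096 = 1.000 mV.
(V_in − V_low)/LSB = (1.78623 − 0)/0.001 = 1786.2300 → code 1786 (round).
Code 1786 maps back to 0 + 1786×0.001 V = 1.786 V.
Difference: 0.00023 V → 0.230 mV.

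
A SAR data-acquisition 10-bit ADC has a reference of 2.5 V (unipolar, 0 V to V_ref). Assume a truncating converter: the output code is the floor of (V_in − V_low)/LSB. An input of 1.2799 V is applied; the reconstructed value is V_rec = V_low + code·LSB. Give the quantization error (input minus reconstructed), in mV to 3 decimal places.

0.603 mV

LSB = 2.5/2^10 = 2.441 mV.
(1.2799 − 0)/0.00244141 = 524.2470; ⌊·⌋ gives code 524.
Reconstructed: 1.2792969 V.
V_in − V_rec = 0.000603125 V = 0.603 mV.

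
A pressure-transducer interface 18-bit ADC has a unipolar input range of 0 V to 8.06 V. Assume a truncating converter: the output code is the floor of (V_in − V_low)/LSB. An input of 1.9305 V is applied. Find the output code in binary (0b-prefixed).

With 262144 levels over 8.06 V, one step is 30.75 µV.
Input sits at 62787.716 steps above V_low.
⌊·⌋(62787.716) = 62787.
In binary (0b-prefixed): 0b1111010101000011.

code 0b1111010101000011 (decimal 62787)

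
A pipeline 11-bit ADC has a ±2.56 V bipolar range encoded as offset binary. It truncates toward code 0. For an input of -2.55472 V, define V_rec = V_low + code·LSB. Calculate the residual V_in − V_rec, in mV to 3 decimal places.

0.280 mV

LSB = 5.12/2^11 = 2.500 mV.
(V_in − V_low)/LSB = (-2.55472 − (−2.56))/0.0025 = 2.1120 → code 2 (floor).
Code 2 maps back to (−2.56) + 2×0.0025 V = -2.555 V.
Difference: 0.00028 V → 0.280 mV.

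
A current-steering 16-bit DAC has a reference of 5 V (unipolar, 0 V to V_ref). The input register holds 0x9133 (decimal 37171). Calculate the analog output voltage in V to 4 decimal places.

LSB = 5 V / 2^16 = 76.29 µV.
Code 0x9133 = 37171 decimal.
V_out = 0 + 37171 × 7.62939e-05 V = 2.83592 V.

2.8359 V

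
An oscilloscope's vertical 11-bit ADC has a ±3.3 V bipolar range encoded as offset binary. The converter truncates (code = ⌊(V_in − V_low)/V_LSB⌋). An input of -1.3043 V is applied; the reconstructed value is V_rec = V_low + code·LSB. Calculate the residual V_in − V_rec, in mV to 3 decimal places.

0.876 mV

Step size: 6.6 V ÷ 2^11 = 3.223 mV.
(-1.3043 − (−3.3))/0.00322266 = 619.2718; ⌊·⌋ gives code 619.
V_rec = (−3.3) + 619·0.00322266 = -1.3051758 V.
Difference: 0.000875781 V → 0.876 mV.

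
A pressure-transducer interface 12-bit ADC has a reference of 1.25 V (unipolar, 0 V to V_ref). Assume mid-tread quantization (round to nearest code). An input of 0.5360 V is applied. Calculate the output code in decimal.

code 1756

LSB = 1.25 V / 4096 = 305.18 µV.
Input sits at 1756.365 steps above V_low.
round(1756.365) = 1756.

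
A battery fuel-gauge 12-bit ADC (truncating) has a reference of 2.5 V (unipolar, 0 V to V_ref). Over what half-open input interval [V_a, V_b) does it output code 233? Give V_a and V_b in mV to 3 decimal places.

[142.212 mV, 142.822 mV)

LSB = 2.5/2^12 = 0.610 mV.
V_a = V_low + 233·LSB = 0.142212 V; V_b = V_low + 234·LSB = 0.142822 V.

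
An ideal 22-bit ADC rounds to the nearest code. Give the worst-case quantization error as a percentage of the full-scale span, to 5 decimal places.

Rounding → worst-case error = ½ LSB = V_FS/2^23, so 100/8388608 = 1.19209e-05 % of full scale.

0.00001 %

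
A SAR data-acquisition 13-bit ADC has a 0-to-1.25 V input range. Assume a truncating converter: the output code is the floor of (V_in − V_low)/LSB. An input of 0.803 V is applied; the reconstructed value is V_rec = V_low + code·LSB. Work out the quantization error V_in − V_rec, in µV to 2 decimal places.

82.52 µV

One LSB is 1.25 V / 8192 = 152.59 µV.
(V_in − V_low)/LSB = (0.803 − 0)/0.000152588 = 5262.5408 → code 5262 (floor).
Code 5262 maps back to 0 + 5262×0.000152588 V = 0.80291748 V.
Difference: 8.25195e-05 V → 82.52 µV.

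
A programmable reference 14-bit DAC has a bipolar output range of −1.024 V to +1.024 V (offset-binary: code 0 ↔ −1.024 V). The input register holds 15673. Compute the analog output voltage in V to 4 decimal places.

LSB = 2.048 V / 2^14 = 125.00 µV.
V_out = (−1.024) + 15673 × 0.000125 V = 0.935125 V.

0.9351 V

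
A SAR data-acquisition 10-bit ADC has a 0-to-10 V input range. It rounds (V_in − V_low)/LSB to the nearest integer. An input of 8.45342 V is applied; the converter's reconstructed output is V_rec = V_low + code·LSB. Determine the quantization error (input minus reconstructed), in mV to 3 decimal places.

One LSB is 10 V / 1024 = 9.766 mV.
Scaled input = 865.6302 LSBs, so code = 866.
Code 866 maps back to 0 + 866×0.00976562 V = 8.4570312 V.
V_in − V_rec = -0.00361125 V = -3.611 mV.

-3.611 mV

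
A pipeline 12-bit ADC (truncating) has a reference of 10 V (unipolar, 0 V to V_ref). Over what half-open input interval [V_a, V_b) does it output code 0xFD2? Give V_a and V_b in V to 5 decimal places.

LSB = 10/2^12 = 2.441 mV.
Code 0xFD2 = 4050 decimal.
V_a = V_low + 4050·LSB = 9.8877 V; V_b = V_low + 4051·LSB = 9.89014 V.

[9.88770 V, 9.89014 V)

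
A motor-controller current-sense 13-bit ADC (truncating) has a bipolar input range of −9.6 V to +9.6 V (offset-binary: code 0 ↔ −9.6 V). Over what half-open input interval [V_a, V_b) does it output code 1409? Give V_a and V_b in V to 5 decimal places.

[-6.29766 V, -6.29531 V)

LSB = 19.2/2^13 = 2.344 mV.
V_a = V_low + 1409·LSB = -6.29766 V; V_b = V_low + 1410·LSB = -6.29531 V.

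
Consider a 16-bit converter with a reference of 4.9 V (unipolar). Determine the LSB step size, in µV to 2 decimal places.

Full-scale span = 4.9 V.
LSB = 4.9 / 2^16 = 4.9 / 65536 = 7.47681e-05 V = 74.77 µV.

74.77 µV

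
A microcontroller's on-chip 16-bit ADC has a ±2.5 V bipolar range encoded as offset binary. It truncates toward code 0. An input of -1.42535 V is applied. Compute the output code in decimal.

With 65536 levels over 5 V, one step is 76.29 µV.
Input sits at 14085.652 steps above V_low.
Floor → code 14085.

code 14085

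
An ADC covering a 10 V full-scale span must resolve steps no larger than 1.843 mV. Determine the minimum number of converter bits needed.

Number of steps required ≥ 10 V / 1.843 mV = 5425.94.
Need 2^N ≥ 5425.94; 2^12 = 4096, 2^13 = 8192.
Minimum N = 13.

13 bits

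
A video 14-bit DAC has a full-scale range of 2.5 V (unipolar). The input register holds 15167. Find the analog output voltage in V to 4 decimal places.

LSB = 2.5 V / 2^14 = 152.59 µV.
V_out = 0 + 15167 × 0.000152588 V = 2.3143 V.

2.3143 V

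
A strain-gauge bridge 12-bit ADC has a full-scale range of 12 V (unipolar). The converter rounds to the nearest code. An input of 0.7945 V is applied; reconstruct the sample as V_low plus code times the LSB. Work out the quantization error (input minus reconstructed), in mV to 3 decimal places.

LSB = 12/2^12 = 2.930 mV.
(V_in − V_low)/LSB = (0.7945 − 0)/0.00292969 = 271.1893 → code 271 (round).
Code 271 maps back to 0 + 271×0.00292969 V = 0.79394531 V.
V_in − V_rec = 0.000554687 V = 0.555 mV.

0.555 mV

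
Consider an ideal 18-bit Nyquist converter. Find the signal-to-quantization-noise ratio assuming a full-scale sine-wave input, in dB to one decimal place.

110.1 dB

SNR ≈ 6.02·N + 1.76 dB = 6.02·18 + 1.76 = 110.12 dB.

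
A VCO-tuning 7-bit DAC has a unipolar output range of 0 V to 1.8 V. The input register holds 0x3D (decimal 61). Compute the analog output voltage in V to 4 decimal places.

LSB = 1.8 V / 2^7 = 14.062 mV.
Code 0x3D = 61 decimal.
V_out = 0 + 61 × 0.0140625 V = 0.857812 V.

0.8578 V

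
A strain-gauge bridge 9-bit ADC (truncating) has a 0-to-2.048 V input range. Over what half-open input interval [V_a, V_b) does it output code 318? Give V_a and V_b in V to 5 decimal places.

LSB = 2.048/2^9 = 4.000 mV.
V_a = V_low + 318·LSB = 1.272 V; V_b = V_low + 319·LSB = 1.276 V.

[1.27200 V, 1.27600 V)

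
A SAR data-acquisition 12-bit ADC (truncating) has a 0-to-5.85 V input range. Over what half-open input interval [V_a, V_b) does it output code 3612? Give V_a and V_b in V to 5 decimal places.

LSB = 5.85/2^12 = 1.428 mV.
V_a = V_low + 3612·LSB = 5.15874 V; V_b = V_low + 3613·LSB = 5.16017 V.

[5.15874 V, 5.16017 V)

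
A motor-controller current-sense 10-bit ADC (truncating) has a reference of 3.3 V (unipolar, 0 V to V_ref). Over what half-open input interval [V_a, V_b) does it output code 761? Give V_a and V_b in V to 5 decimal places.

LSB = 3.3/2^10 = 3.223 mV.
V_a = V_low + 761·LSB = 2.45244 V; V_b = V_low + 762·LSB = 2.45566 V.

[2.45244 V, 2.45566 V)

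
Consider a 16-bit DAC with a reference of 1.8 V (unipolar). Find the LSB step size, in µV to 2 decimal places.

Full-scale span = 1.8 V.
LSB = 1.8 / 2^16 = 1.8 / 65536 = 2.74658e-05 V = 27.47 µV.

27.47 µV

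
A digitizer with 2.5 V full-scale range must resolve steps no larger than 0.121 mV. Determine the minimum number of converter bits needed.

Number of steps required ≥ 2.5 V / 0.121 mV = 20661.16.
Need 2^N ≥ 20661.16; 2^14 = 16384, 2^15 = 32768.
Minimum N = 15.

15 bits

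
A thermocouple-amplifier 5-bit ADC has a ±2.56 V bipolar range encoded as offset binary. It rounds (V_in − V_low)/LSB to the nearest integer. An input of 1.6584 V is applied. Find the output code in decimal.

code 26

LSB = 5.12 V / 32 = 160.000 mV.
(V_in − V_low)/LSB = (1.6584 − (−2.56)) / 0.16 = 26.365.
Round → code 26.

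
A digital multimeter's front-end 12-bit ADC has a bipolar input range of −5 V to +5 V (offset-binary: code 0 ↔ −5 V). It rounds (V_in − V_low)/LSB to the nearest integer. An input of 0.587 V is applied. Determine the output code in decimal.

code 2288

With 4096 levels over 10 V, one step is 2.441 mV.
(0.587 − (−5)) / 0.00244141 = 2288.435 LSBs.
Round → code 2288.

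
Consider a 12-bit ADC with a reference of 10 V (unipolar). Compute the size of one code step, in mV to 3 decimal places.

2.441 mV

Full-scale span = 10 V.
LSB = 10 / 2^12 = 10 / 4096 = 0.00244141 V = 2.441 mV.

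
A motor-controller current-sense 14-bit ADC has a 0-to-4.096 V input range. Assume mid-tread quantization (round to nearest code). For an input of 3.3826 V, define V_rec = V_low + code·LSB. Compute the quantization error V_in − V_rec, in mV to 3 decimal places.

One LSB is 4.096 V / 16384 = 250.00 µV.
(V_in − V_low)/LSB = (3.3826 − 0)/0.00025 = 13530.4000 → code 13530 (round).
Reconstructed: 3.3825 V.
V_in − V_rec = 0.0001 V = 0.100 mV.

0.100 mV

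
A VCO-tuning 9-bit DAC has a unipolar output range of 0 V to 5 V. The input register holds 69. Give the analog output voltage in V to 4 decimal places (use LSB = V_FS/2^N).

0.6738 V

LSB = 5 V / 2^9 = 9.766 mV.
V_out = 0 + 69 × 0.00976562 V = 0.673828 V.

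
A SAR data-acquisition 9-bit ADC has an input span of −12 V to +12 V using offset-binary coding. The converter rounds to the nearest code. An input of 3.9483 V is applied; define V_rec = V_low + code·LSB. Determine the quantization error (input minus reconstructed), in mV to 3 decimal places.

10.800 mV

LSB = 24/2^9 = 46.875 mV.
(3.9483 − (−12))/0.046875 = 340.2304; round gives code 340.
Code 340 maps back to (−12) + 340×0.046875 V = 3.9375 V.
Difference: 0.0108 V → 10.800 mV.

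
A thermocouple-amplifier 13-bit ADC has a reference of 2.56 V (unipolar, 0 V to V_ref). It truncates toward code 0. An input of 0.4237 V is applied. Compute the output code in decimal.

code 1355

Full-scale span = 2.56 V; LSB = 2.56/2^13 = 312.50 µV.
(0.4237 − 0) / 0.0003125 = 1355.840 LSBs.
⌊·⌋(1355.840) = 1355.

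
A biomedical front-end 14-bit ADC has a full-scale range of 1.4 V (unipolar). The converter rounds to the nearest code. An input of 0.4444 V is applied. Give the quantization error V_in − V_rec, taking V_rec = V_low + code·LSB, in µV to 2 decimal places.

-21.39 µV

Step size: 1.4 V ÷ 2^14 = 85.45 µV.
Scaled input = 5200.7497 LSBs, so code = 5201.
V_rec = 0 + 5201·8.54492e-05 = 0.44442139 V.
Difference: -2.13867e-05 V → -21.39 µV.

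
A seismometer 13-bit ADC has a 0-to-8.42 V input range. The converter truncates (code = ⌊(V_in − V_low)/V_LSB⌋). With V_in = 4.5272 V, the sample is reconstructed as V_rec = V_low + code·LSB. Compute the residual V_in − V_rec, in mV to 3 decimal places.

LSB = 8.42/2^13 = 1.028 mV.
Scaled input = 4404.6107 LSBs, so code = 4404.
Code 4404 maps back to 0 + 4404×0.00102783 V = 4.5265723 V.
Error = 4.5272 − 4.5265723 = 0.000627734 V = 0.628 mV.

0.628 mV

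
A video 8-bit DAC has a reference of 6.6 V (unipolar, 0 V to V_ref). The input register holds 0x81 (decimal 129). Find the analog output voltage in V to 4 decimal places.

LSB = 6.6 V / 2^8 = 25.781 mV.
Code 0x81 = 129 decimal.
V_out = 0 + 129 × 0.0257812 V = 3.32578 V.

3.3258 V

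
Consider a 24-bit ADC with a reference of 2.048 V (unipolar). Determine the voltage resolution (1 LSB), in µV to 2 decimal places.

0.12 µV

Full-scale span = 2.048 V.
LSB = 2.048 / 2^24 = 2.048 / 16777216 = 1.2207e-07 V = 0.12 µV.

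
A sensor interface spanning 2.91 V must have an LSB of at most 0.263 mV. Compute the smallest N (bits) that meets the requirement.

14 bits

Number of steps required ≥ 2.91 V / 0.263 mV = 11064.64.
Need 2^N ≥ 11064.64; 2^13 = 8192, 2^14 = 16384.
Minimum N = 14.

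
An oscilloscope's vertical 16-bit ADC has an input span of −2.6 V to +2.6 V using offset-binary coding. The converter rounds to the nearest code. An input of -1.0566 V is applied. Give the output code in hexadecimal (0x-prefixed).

With 65536 levels over 5.2 V, one step is 79.35 µV.
(V_in − V_low)/LSB = (-1.0566 − (−2.6)) / 7.93457e-05 = 19451.589.
round(19451.589) = 19452.
In hexadecimal (0x-prefixed): 0x4BFC.

code 0x4BFC (decimal 19452)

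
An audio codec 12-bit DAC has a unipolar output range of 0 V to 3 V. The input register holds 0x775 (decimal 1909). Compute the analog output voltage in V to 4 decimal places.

LSB = 3 V / 2^12 = 0.732 mV.
Code 0x775 = 1909 decimal.
V_out = 0 + 1909 × 0.000732422 V = 1.39819 V.

1.3982 V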